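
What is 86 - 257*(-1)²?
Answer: -171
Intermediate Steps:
86 - 257*(-1)² = 86 - 257*1 = 86 - 257 = -171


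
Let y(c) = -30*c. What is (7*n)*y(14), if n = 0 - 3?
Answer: 8820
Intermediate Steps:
n = -3
(7*n)*y(14) = (7*(-3))*(-30*14) = -21*(-420) = 8820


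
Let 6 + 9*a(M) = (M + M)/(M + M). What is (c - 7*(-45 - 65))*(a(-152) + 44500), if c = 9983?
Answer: 4306522735/9 ≈ 4.7850e+8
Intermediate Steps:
a(M) = -5/9 (a(M) = -⅔ + ((M + M)/(M + M))/9 = -⅔ + ((2*M)/((2*M)))/9 = -⅔ + ((2*M)*(1/(2*M)))/9 = -⅔ + (⅑)*1 = -⅔ + ⅑ = -5/9)
(c - 7*(-45 - 65))*(a(-152) + 44500) = (9983 - 7*(-45 - 65))*(-5/9 + 44500) = (9983 - 7*(-110))*(400495/9) = (9983 + 770)*(400495/9) = 10753*(400495/9) = 4306522735/9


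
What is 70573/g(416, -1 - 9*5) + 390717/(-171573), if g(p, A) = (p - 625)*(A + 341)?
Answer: -12066025988/3526111105 ≈ -3.4219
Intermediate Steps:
g(p, A) = (-625 + p)*(341 + A)
70573/g(416, -1 - 9*5) + 390717/(-171573) = 70573/(-213125 - 625*(-1 - 9*5) + 341*416 + (-1 - 9*5)*416) + 390717/(-171573) = 70573/(-213125 - 625*(-1 - 45) + 141856 + (-1 - 45)*416) + 390717*(-1/171573) = 70573/(-213125 - 625*(-46) + 141856 - 46*416) - 130239/57191 = 70573/(-213125 + 28750 + 141856 - 19136) - 130239/57191 = 70573/(-61655) - 130239/57191 = 70573*(-1/61655) - 130239/57191 = -70573/61655 - 130239/57191 = -12066025988/3526111105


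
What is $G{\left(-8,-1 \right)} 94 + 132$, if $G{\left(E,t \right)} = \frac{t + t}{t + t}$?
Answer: $226$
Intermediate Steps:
$G{\left(E,t \right)} = 1$ ($G{\left(E,t \right)} = \frac{2 t}{2 t} = 2 t \frac{1}{2 t} = 1$)
$G{\left(-8,-1 \right)} 94 + 132 = 1 \cdot 94 + 132 = 94 + 132 = 226$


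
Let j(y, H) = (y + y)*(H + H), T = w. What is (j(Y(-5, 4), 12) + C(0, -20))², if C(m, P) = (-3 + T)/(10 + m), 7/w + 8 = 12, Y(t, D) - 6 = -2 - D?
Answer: 1/64 ≈ 0.015625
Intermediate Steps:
Y(t, D) = 4 - D (Y(t, D) = 6 + (-2 - D) = 4 - D)
w = 7/4 (w = 7/(-8 + 12) = 7/4 ≈ 1.7500)
T = 7/4 ≈ 1.7500
C(m, P) = -5/(4*(10 + m)) (C(m, P) = (-3 + 7/4)/(10 + m) = -5/(4*(10 + m)))
j(y, H) = 4*H*y (j(y, H) = (2*y)*(2*H) = 4*H*y)
(j(Y(-5, 4), 12) + C(0, -20))² = (4*12*(4 - 1*4) - 5/(40 + 4*0))² = (4*12*(4 - 4) - 5/(40 + 0))² = (4*12*0 - 5/40)² = (0 - 5*1/40)² = (0 - ⅛)² = (-⅛)² = 1/64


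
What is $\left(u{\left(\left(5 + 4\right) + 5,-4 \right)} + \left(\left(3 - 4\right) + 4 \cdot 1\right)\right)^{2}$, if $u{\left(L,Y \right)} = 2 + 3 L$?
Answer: $2209$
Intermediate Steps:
$\left(u{\left(\left(5 + 4\right) + 5,-4 \right)} + \left(\left(3 - 4\right) + 4 \cdot 1\right)\right)^{2} = \left(\left(2 + 3 \left(\left(5 + 4\right) + 5\right)\right) + \left(\left(3 - 4\right) + 4 \cdot 1\right)\right)^{2} = \left(\left(2 + 3 \left(9 + 5\right)\right) + \left(\left(3 - 4\right) + 4\right)\right)^{2} = \left(\left(2 + 3 \cdot 14\right) + \left(-1 + 4\right)\right)^{2} = \left(\left(2 + 42\right) + 3\right)^{2} = \left(44 + 3\right)^{2} = 47^{2} = 2209$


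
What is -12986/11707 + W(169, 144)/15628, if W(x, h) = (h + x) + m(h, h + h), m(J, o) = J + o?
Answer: -194223493/182956996 ≈ -1.0616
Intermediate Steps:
W(x, h) = x + 4*h (W(x, h) = (h + x) + (h + (h + h)) = (h + x) + (h + 2*h) = (h + x) + 3*h = x + 4*h)
-12986/11707 + W(169, 144)/15628 = -12986/11707 + (169 + 4*144)/15628 = -12986*1/11707 + (169 + 576)*(1/15628) = -12986/11707 + 745*(1/15628) = -12986/11707 + 745/15628 = -194223493/182956996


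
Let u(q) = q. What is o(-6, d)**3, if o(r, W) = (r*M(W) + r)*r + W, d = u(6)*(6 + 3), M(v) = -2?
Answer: 5832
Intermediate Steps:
d = 54 (d = 6*(6 + 3) = 6*9 = 54)
o(r, W) = W - r**2 (o(r, W) = (r*(-2) + r)*r + W = (-2*r + r)*r + W = (-r)*r + W = -r**2 + W = W - r**2)
o(-6, d)**3 = (54 - 1*(-6)**2)**3 = (54 - 1*36)**3 = (54 - 36)**3 = 18**3 = 5832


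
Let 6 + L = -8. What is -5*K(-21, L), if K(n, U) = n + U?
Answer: 175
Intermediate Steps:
L = -14 (L = -6 - 8 = -14)
K(n, U) = U + n
-5*K(-21, L) = -5*(-14 - 21) = -5*(-35) = 175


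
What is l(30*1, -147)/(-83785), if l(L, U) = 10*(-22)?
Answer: 44/16757 ≈ 0.0026258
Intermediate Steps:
l(L, U) = -220
l(30*1, -147)/(-83785) = -220/(-83785) = -220*(-1/83785) = 44/16757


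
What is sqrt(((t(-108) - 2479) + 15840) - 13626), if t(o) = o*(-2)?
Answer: 7*I ≈ 7.0*I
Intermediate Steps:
t(o) = -2*o
sqrt(((t(-108) - 2479) + 15840) - 13626) = sqrt(((-2*(-108) - 2479) + 15840) - 13626) = sqrt(((216 - 2479) + 15840) - 13626) = sqrt((-2263 + 15840) - 13626) = sqrt(13577 - 13626) = sqrt(-49) = 7*I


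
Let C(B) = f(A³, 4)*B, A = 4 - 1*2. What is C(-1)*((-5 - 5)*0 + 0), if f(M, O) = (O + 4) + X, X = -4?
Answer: 0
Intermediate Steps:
A = 2 (A = 4 - 2 = 2)
f(M, O) = O (f(M, O) = (O + 4) - 4 = (4 + O) - 4 = O)
C(B) = 4*B
C(-1)*((-5 - 5)*0 + 0) = (4*(-1))*((-5 - 5)*0 + 0) = -4*(-10*0 + 0) = -4*(0 + 0) = -4*0 = 0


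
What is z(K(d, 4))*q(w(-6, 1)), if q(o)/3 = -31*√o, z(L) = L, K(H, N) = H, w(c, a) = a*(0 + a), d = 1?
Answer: -93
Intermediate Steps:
w(c, a) = a² (w(c, a) = a*a = a²)
q(o) = -93*√o (q(o) = 3*(-31*√o) = -93*√o)
z(K(d, 4))*q(w(-6, 1)) = 1*(-93*√(1²)) = 1*(-93*√1) = 1*(-93*1) = 1*(-93) = -93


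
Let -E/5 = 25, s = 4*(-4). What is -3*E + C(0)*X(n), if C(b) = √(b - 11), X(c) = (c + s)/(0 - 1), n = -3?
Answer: 375 + 19*I*√11 ≈ 375.0 + 63.016*I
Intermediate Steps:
s = -16
E = -125 (E = -5*25 = -125)
X(c) = 16 - c (X(c) = (c - 16)/(0 - 1) = (-16 + c)/(-1) = (-16 + c)*(-1) = 16 - c)
C(b) = √(-11 + b)
-3*E + C(0)*X(n) = -3*(-125) + √(-11 + 0)*(16 - 1*(-3)) = 375 + √(-11)*(16 + 3) = 375 + (I*√11)*19 = 375 + 19*I*√11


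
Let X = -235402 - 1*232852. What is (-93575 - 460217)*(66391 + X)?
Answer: 222548514496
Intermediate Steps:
X = -468254 (X = -235402 - 232852 = -468254)
(-93575 - 460217)*(66391 + X) = (-93575 - 460217)*(66391 - 468254) = -553792*(-401863) = 222548514496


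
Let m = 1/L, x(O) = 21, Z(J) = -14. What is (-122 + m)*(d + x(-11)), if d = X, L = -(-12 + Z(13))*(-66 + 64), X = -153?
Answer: 209385/13 ≈ 16107.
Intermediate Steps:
L = -52 (L = -(-12 - 14)*(-66 + 64) = -(-26)*(-2) = -1*52 = -52)
d = -153
m = -1/52 (m = 1/(-52) = -1/52 ≈ -0.019231)
(-122 + m)*(d + x(-11)) = (-122 - 1/52)*(-153 + 21) = -6345/52*(-132) = 209385/13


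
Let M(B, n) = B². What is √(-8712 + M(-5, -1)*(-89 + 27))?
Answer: I*√10262 ≈ 101.3*I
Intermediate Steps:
√(-8712 + M(-5, -1)*(-89 + 27)) = √(-8712 + (-5)²*(-89 + 27)) = √(-8712 + 25*(-62)) = √(-8712 - 1550) = √(-10262) = I*√10262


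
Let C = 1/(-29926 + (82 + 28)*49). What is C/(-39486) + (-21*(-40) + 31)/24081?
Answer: 281283214699/7776786337392 ≈ 0.036170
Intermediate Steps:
C = -1/24536 (C = 1/(-29926 + 110*49) = 1/(-29926 + 5390) = 1/(-24536) = -1/24536 ≈ -4.0756e-5)
C/(-39486) + (-21*(-40) + 31)/24081 = -1/24536/(-39486) + (-21*(-40) + 31)/24081 = -1/24536*(-1/39486) + (840 + 31)*(1/24081) = 1/968828496 + 871*(1/24081) = 1/968828496 + 871/24081 = 281283214699/7776786337392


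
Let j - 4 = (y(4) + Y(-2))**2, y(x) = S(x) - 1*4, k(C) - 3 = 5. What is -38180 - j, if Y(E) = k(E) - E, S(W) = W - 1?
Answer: -38265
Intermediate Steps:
S(W) = -1 + W
k(C) = 8 (k(C) = 3 + 5 = 8)
y(x) = -5 + x (y(x) = (-1 + x) - 1*4 = (-1 + x) - 4 = -5 + x)
Y(E) = 8 - E
j = 85 (j = 4 + ((-5 + 4) + (8 - 1*(-2)))**2 = 4 + (-1 + (8 + 2))**2 = 4 + (-1 + 10)**2 = 4 + 9**2 = 4 + 81 = 85)
-38180 - j = -38180 - 1*85 = -38180 - 85 = -38265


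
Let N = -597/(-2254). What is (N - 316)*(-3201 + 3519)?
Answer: -113155053/1127 ≈ -1.0040e+5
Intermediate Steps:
N = 597/2254 (N = -597*(-1/2254) = 597/2254 ≈ 0.26486)
(N - 316)*(-3201 + 3519) = (597/2254 - 316)*(-3201 + 3519) = -711667/2254*318 = -113155053/1127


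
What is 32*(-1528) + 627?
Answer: -48269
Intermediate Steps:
32*(-1528) + 627 = -48896 + 627 = -48269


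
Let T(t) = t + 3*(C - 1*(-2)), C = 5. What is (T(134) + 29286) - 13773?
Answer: 15668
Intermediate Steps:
T(t) = 21 + t (T(t) = t + 3*(5 - 1*(-2)) = t + 3*(5 + 2) = t + 3*7 = t + 21 = 21 + t)
(T(134) + 29286) - 13773 = ((21 + 134) + 29286) - 13773 = (155 + 29286) - 13773 = 29441 - 13773 = 15668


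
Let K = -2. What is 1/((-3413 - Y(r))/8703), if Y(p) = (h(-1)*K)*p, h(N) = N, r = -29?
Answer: -8703/3355 ≈ -2.5940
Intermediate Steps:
Y(p) = 2*p (Y(p) = (-1*(-2))*p = 2*p)
1/((-3413 - Y(r))/8703) = 1/((-3413 - 2*(-29))/8703) = 1/((-3413 - 1*(-58))*(1/8703)) = 1/((-3413 + 58)*(1/8703)) = 1/(-3355*1/8703) = 1/(-3355/8703) = -8703/3355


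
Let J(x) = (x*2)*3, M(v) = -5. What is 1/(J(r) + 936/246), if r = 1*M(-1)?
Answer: -41/1074 ≈ -0.038175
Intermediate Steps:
r = -5 (r = 1*(-5) = -5)
J(x) = 6*x (J(x) = (2*x)*3 = 6*x)
1/(J(r) + 936/246) = 1/(6*(-5) + 936/246) = 1/(-30 + 936*(1/246)) = 1/(-30 + 156/41) = 1/(-1074/41) = -41/1074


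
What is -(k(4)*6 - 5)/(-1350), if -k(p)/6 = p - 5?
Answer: 31/1350 ≈ 0.022963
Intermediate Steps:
k(p) = 30 - 6*p (k(p) = -6*(p - 5) = -6*(-5 + p) = 30 - 6*p)
-(k(4)*6 - 5)/(-1350) = -((30 - 6*4)*6 - 5)/(-1350) = -((30 - 24)*6 - 5)*(-1)/1350 = -(6*6 - 5)*(-1)/1350 = -(36 - 5)*(-1)/1350 = -31*(-1)/1350 = -1*(-31/1350) = 31/1350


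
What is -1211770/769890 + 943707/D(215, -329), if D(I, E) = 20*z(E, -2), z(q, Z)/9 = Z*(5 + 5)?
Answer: -8121255047/30795600 ≈ -263.71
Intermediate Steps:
z(q, Z) = 90*Z (z(q, Z) = 9*(Z*(5 + 5)) = 9*(Z*10) = 9*(10*Z) = 90*Z)
D(I, E) = -3600 (D(I, E) = 20*(90*(-2)) = 20*(-180) = -3600)
-1211770/769890 + 943707/D(215, -329) = -1211770/769890 + 943707/(-3600) = -1211770*1/769890 + 943707*(-1/3600) = -121177/76989 - 314569/1200 = -8121255047/30795600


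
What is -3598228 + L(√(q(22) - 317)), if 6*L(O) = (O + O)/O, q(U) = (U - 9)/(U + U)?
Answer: -10794683/3 ≈ -3.5982e+6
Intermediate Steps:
q(U) = (-9 + U)/(2*U) (q(U) = (-9 + U)/((2*U)) = (-9 + U)*(1/(2*U)) = (-9 + U)/(2*U))
L(O) = ⅓ (L(O) = ((O + O)/O)/6 = ((2*O)/O)/6 = (⅙)*2 = ⅓)
-3598228 + L(√(q(22) - 317)) = -3598228 + ⅓ = -10794683/3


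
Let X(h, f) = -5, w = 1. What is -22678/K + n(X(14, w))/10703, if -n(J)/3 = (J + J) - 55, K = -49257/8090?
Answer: 1963635714175/527197671 ≈ 3724.7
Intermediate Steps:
K = -49257/8090 (K = -49257*1/8090 = -49257/8090 ≈ -6.0886)
n(J) = 165 - 6*J (n(J) = -3*((J + J) - 55) = -3*(2*J - 55) = -3*(-55 + 2*J) = 165 - 6*J)
-22678/K + n(X(14, w))/10703 = -22678/(-49257/8090) + (165 - 6*(-5))/10703 = -22678*(-8090/49257) + (165 + 30)*(1/10703) = 183465020/49257 + 195*(1/10703) = 183465020/49257 + 195/10703 = 1963635714175/527197671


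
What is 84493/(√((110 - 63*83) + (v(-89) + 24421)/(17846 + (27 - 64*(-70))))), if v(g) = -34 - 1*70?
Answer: -84493*I*√2557198623570/114400690 ≈ -1181.1*I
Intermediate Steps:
v(g) = -104 (v(g) = -34 - 70 = -104)
84493/(√((110 - 63*83) + (v(-89) + 24421)/(17846 + (27 - 64*(-70))))) = 84493/(√((110 - 63*83) + (-104 + 24421)/(17846 + (27 - 64*(-70))))) = 84493/(√((110 - 5229) + 24317/(17846 + (27 + 4480)))) = 84493/(√(-5119 + 24317/(17846 + 4507))) = 84493/(√(-5119 + 24317/22353)) = 84493/(√(-114400690/22353)) = 84493/((I*√2557198623570/22353)) = 84493*(-I*√2557198623570/114400690) = -84493*I*√2557198623570/114400690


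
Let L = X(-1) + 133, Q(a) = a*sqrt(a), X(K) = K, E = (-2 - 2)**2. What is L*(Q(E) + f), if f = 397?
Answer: 60852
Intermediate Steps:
E = 16 (E = (-4)**2 = 16)
Q(a) = a**(3/2)
L = 132 (L = -1 + 133 = 132)
L*(Q(E) + f) = 132*(16**(3/2) + 397) = 132*(64 + 397) = 132*461 = 60852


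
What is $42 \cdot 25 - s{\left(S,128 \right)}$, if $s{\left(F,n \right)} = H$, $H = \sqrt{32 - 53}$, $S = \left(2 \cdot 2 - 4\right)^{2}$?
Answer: $1050 - i \sqrt{21} \approx 1050.0 - 4.5826 i$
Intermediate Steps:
$S = 0$ ($S = \left(4 - 4\right)^{2} = 0^{2} = 0$)
$H = i \sqrt{21}$ ($H = \sqrt{-21} = i \sqrt{21} \approx 4.5826 i$)
$s{\left(F,n \right)} = i \sqrt{21}$
$42 \cdot 25 - s{\left(S,128 \right)} = 42 \cdot 25 - i \sqrt{21} = 1050 - i \sqrt{21}$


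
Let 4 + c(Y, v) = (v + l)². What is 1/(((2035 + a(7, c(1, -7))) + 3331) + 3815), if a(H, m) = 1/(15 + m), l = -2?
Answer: 92/844653 ≈ 0.00010892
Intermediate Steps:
c(Y, v) = -4 + (-2 + v)² (c(Y, v) = -4 + (v - 2)² = -4 + (-2 + v)²)
1/(((2035 + a(7, c(1, -7))) + 3331) + 3815) = 1/(((2035 + 1/(15 - 7*(-4 - 7))) + 3331) + 3815) = 1/(((2035 + 1/(15 - 7*(-11))) + 3331) + 3815) = 1/(((2035 + 1/(15 + 77)) + 3331) + 3815) = 1/(((2035 + 1/92) + 3331) + 3815) = 1/((187221/92 + 3331) + 3815) = 1/(493673/92 + 3815) = 1/(844653/92) = 92/844653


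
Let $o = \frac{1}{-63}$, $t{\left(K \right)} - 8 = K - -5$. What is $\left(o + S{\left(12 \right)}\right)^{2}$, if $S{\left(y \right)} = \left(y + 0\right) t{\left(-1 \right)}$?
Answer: $\frac{82283041}{3969} \approx 20731.0$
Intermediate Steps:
$t{\left(K \right)} = 13 + K$ ($t{\left(K \right)} = 8 + \left(K - -5\right) = 8 + \left(K + 5\right) = 8 + \left(5 + K\right) = 13 + K$)
$S{\left(y \right)} = 12 y$ ($S{\left(y \right)} = \left(y + 0\right) \left(13 - 1\right) = y 12 = 12 y$)
$o = - \frac{1}{63} \approx -0.015873$
$\left(o + S{\left(12 \right)}\right)^{2} = \left(- \frac{1}{63} + 12 \cdot 12\right)^{2} = \left(- \frac{1}{63} + 144\right)^{2} = \left(\frac{9071}{63}\right)^{2} = \frac{82283041}{3969}$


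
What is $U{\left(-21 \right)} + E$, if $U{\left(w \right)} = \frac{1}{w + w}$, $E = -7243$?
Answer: $- \frac{304207}{42} \approx -7243.0$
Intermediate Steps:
$U{\left(w \right)} = \frac{1}{2 w}$
$U{\left(-21 \right)} + E = \frac{1}{2 \left(-21\right)} - 7243 = \frac{1}{2} \left(- \frac{1}{21}\right) - 7243 = - \frac{1}{42} - 7243 = - \frac{304207}{42}$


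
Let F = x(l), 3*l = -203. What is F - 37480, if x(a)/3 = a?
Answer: -37683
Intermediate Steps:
l = -203/3 (l = (⅓)*(-203) = -203/3 ≈ -67.667)
x(a) = 3*a
F = -203 (F = 3*(-203/3) = -203)
F - 37480 = -203 - 37480 = -37683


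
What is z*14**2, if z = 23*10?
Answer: 45080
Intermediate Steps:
z = 230
z*14**2 = 230*14**2 = 230*196 = 45080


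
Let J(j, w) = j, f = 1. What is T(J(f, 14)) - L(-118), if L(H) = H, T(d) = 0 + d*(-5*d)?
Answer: 113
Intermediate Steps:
T(d) = -5*d² (T(d) = 0 - 5*d² = -5*d²)
T(J(f, 14)) - L(-118) = -5*1² - 1*(-118) = -5*1 + 118 = -5 + 118 = 113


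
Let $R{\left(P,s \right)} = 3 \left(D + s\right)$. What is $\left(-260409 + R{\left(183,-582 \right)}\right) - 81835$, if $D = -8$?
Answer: $-344014$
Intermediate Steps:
$R{\left(P,s \right)} = -24 + 3 s$ ($R{\left(P,s \right)} = 3 \left(-8 + s\right) = -24 + 3 s$)
$\left(-260409 + R{\left(183,-582 \right)}\right) - 81835 = \left(-260409 + \left(-24 + 3 \left(-582\right)\right)\right) - 81835 = \left(-260409 - 1770\right) - 81835 = -262179 - 81835 = -344014$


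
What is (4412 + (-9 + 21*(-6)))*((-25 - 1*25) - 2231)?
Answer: -9755837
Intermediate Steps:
(4412 + (-9 + 21*(-6)))*((-25 - 1*25) - 2231) = (4412 + (-9 - 126))*((-25 - 25) - 2231) = (4412 - 135)*(-50 - 2231) = 4277*(-2281) = -9755837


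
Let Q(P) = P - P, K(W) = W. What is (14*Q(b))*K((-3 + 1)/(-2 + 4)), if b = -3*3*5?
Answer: 0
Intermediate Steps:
b = -45 (b = -9*5 = -45)
Q(P) = 0
(14*Q(b))*K((-3 + 1)/(-2 + 4)) = (14*0)*((-3 + 1)/(-2 + 4)) = 0*(-2/2) = 0*(-2*1/2) = 0*(-1) = 0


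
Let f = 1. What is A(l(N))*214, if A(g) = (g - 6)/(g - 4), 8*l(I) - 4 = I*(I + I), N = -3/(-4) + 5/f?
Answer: 37878/305 ≈ 124.19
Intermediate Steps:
N = 23/4 (N = -3/(-4) + 5/1 = -3*(-1/4) + 5*1 = 3/4 + 5 = 23/4 ≈ 5.7500)
l(I) = 1/2 + I**2/4 (l(I) = 1/2 + (I*(I + I))/8 = 1/2 + (I*(2*I))/8 = 1/2 + (2*I**2)/8 = 1/2 + I**2/4)
A(g) = (-6 + g)/(-4 + g)
A(l(N))*214 = ((-6 + (1/2 + (23/4)**2/4))/(-4 + (1/2 + (23/4)**2/4)))*214 = ((-6 + (1/2 + (1/4)*(529/16)))/(-4 + (1/2 + (1/4)*(529/16))))*214 = ((-6 + (1/2 + 529/64))/(-4 + (1/2 + 529/64)))*214 = ((-6 + 561/64)/(-4 + 561/64))*214 = ((177/64)/(305/64))*214 = ((64/305)*(177/64))*214 = (177/305)*214 = 37878/305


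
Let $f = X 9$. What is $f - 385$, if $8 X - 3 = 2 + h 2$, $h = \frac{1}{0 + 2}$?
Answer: $- \frac{1513}{4} \approx -378.25$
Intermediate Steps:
$h = \frac{1}{2} \approx 0.5$
$X = \frac{3}{4}$ ($X = \frac{3}{8} + \frac{2 + \frac{1}{2} \cdot 2}{8} = \frac{3}{8} + \frac{2 + 1}{8} = \frac{3}{8} + \frac{1}{8} \cdot 3 = \frac{3}{8} + \frac{3}{8} = \frac{3}{4} \approx 0.75$)
$f = \frac{27}{4}$ ($f = \frac{3}{4} \cdot 9 = \frac{27}{4} \approx 6.75$)
$f - 385 = \frac{27}{4} - 385 = - \frac{1513}{4}$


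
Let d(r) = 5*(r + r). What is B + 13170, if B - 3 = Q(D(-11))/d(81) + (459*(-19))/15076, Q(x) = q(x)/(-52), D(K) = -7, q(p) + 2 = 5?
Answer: 697041865001/52916760 ≈ 13172.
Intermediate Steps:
q(p) = 3 (q(p) = -2 + 5 = 3)
d(r) = 10*r (d(r) = 5*(2*r) = 10*r)
Q(x) = -3/52 (Q(x) = 3/(-52) = 3*(-1/52) = -3/52)
B = 128135801/52916760 (B = 3 + (-3/(52*(10*81)) + (459*(-19))/15076) = 3 + (-3/52/810 - 8721*1/15076) = 3 + (-3/52*1/810 - 8721/15076) = 3 + (-1/14040 - 8721/15076) = 3 - 30614479/52916760 = 128135801/52916760 ≈ 2.4215)
B + 13170 = 128135801/52916760 + 13170 = 697041865001/52916760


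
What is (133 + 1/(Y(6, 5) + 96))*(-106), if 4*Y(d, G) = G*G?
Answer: -5766506/409 ≈ -14099.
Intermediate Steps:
Y(d, G) = G**2/4 (Y(d, G) = (G*G)/4 = G**2/4)
(133 + 1/(Y(6, 5) + 96))*(-106) = (133 + 1/((1/4)*5**2 + 96))*(-106) = (133 + 1/((1/4)*25 + 96))*(-106) = (133 + 1/(25/4 + 96))*(-106) = (133 + 1/(409/4))*(-106) = (133 + 4/409)*(-106) = (54401/409)*(-106) = -5766506/409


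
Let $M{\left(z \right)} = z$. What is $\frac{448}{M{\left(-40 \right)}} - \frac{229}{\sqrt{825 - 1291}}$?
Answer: $- \frac{56}{5} + \frac{229 i \sqrt{466}}{466} \approx -11.2 + 10.608 i$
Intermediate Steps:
$\frac{448}{M{\left(-40 \right)}} - \frac{229}{\sqrt{825 - 1291}} = \frac{448}{-40} - \frac{229}{\sqrt{825 - 1291}} = 448 \left(- \frac{1}{40}\right) - \frac{229}{\sqrt{-466}} = - \frac{56}{5} - \frac{229}{i \sqrt{466}} = - \frac{56}{5} - 229 \left(- \frac{i \sqrt{466}}{466}\right) = - \frac{56}{5} + \frac{229 i \sqrt{466}}{466}$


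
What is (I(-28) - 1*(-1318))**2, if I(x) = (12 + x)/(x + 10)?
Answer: 140896900/81 ≈ 1.7395e+6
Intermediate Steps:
I(x) = (12 + x)/(10 + x)
(I(-28) - 1*(-1318))**2 = ((12 - 28)/(10 - 28) - 1*(-1318))**2 = (-16/(-18) + 1318)**2 = (-1/18*(-16) + 1318)**2 = (8/9 + 1318)**2 = (11870/9)**2 = 140896900/81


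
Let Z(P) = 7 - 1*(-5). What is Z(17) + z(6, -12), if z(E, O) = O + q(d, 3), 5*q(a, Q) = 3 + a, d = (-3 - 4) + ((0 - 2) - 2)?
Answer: -8/5 ≈ -1.6000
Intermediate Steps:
d = -11 (d = -7 + (-2 - 2) = -7 - 4 = -11)
q(a, Q) = ⅗ + a/5 (q(a, Q) = (3 + a)/5 = ⅗ + a/5)
Z(P) = 12 (Z(P) = 7 + 5 = 12)
z(E, O) = -8/5 + O (z(E, O) = O + (⅗ + (⅕)*(-11)) = O + (⅗ - 11/5) = O - 8/5 = -8/5 + O)
Z(17) + z(6, -12) = 12 + (-8/5 - 12) = 12 - 68/5 = -8/5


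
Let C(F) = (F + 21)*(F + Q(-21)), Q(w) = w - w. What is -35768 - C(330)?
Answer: -151598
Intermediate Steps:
Q(w) = 0
C(F) = F*(21 + F) (C(F) = (F + 21)*(F + 0) = (21 + F)*F = F*(21 + F))
-35768 - C(330) = -35768 - 330*(21 + 330) = -35768 - 330*351 = -35768 - 1*115830 = -35768 - 115830 = -151598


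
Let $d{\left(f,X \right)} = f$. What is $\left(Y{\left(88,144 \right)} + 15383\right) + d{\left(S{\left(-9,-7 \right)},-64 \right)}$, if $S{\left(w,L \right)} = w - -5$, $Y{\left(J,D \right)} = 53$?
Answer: $15432$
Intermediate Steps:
$S{\left(w,L \right)} = 5 + w$ ($S{\left(w,L \right)} = w + 5 = 5 + w$)
$\left(Y{\left(88,144 \right)} + 15383\right) + d{\left(S{\left(-9,-7 \right)},-64 \right)} = \left(53 + 15383\right) + \left(5 - 9\right) = 15436 - 4 = 15432$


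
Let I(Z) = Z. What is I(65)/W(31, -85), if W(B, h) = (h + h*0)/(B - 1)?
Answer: -390/17 ≈ -22.941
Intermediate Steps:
W(B, h) = h/(-1 + B) (W(B, h) = (h + 0)/(-1 + B) = h/(-1 + B))
I(65)/W(31, -85) = 65/((-85/(-1 + 31))) = 65/((-85/30)) = 65/((-85*1/30)) = 65/(-17/6) = 65*(-6/17) = -390/17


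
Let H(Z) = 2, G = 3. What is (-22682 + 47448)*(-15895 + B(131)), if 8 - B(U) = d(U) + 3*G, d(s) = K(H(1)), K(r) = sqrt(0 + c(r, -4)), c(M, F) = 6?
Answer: -393680336 - 24766*sqrt(6) ≈ -3.9374e+8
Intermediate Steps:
K(r) = sqrt(6) (K(r) = sqrt(0 + 6) = sqrt(6))
d(s) = sqrt(6)
B(U) = -1 - sqrt(6) (B(U) = 8 - (sqrt(6) + 3*3) = 8 - (sqrt(6) + 9) = 8 - (9 + sqrt(6)) = 8 + (-9 - sqrt(6)) = -1 - sqrt(6))
(-22682 + 47448)*(-15895 + B(131)) = (-22682 + 47448)*(-15895 + (-1 - sqrt(6))) = 24766*(-15896 - sqrt(6)) = -393680336 - 24766*sqrt(6)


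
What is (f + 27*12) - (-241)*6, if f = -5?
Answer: 1765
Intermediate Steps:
(f + 27*12) - (-241)*6 = (-5 + 27*12) - (-241)*6 = (-5 + 324) - 1*(-1446) = 319 + 1446 = 1765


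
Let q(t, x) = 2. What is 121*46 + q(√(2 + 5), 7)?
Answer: 5568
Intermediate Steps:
121*46 + q(√(2 + 5), 7) = 121*46 + 2 = 5566 + 2 = 5568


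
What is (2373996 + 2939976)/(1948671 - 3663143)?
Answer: -1328493/428618 ≈ -3.0995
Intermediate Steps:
(2373996 + 2939976)/(1948671 - 3663143) = 5313972/(-1714472) = 5313972*(-1/1714472) = -1328493/428618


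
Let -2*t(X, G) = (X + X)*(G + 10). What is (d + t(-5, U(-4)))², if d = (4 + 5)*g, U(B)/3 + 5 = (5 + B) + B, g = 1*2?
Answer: 2704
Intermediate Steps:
g = 2
U(B) = 6*B (U(B) = -15 + 3*((5 + B) + B) = -15 + 3*(5 + 2*B) = -15 + (15 + 6*B) = 6*B)
t(X, G) = -X*(10 + G) (t(X, G) = -(X + X)*(G + 10)/2 = -2*X*(10 + G)/2 = -X*(10 + G))
d = 18 (d = (4 + 5)*2 = 9*2 = 18)
(d + t(-5, U(-4)))² = (18 - 1*(-5)*(10 + 6*(-4)))² = (18 - 1*(-5)*(10 - 24))² = (18 - 1*(-5)*(-14))² = (18 - 70)² = (-52)² = 2704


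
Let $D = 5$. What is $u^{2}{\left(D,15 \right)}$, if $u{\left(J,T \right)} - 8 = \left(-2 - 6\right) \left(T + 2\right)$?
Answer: $16384$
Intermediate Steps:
$u{\left(J,T \right)} = -8 - 8 T$ ($u{\left(J,T \right)} = 8 + \left(-2 - 6\right) \left(T + 2\right) = 8 - 8 \left(2 + T\right) = 8 - \left(16 + 8 T\right) = -8 - 8 T$)
$u^{2}{\left(D,15 \right)} = \left(-8 - 120\right)^{2} = \left(-128\right)^{2} = 16384$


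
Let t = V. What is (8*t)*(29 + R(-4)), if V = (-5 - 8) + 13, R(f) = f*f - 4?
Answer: 0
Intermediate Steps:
R(f) = -4 + f² (R(f) = f² - 4 = -4 + f²)
V = 0 (V = -13 + 13 = 0)
t = 0
(8*t)*(29 + R(-4)) = (8*0)*(29 + (-4 + (-4)²)) = 0*(29 + (-4 + 16)) = 0*(29 + 12) = 0*41 = 0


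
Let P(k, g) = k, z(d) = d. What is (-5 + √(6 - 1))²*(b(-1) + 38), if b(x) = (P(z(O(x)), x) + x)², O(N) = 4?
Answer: 1410 - 470*√5 ≈ 359.05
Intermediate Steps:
b(x) = (4 + x)²
(-5 + √(6 - 1))²*(b(-1) + 38) = (-5 + √(6 - 1))²*((4 - 1)² + 38) = (-5 + √5)²*(3² + 38) = (-5 + √5)²*(9 + 38) = (-5 + √5)²*47 = 47*(-5 + √5)²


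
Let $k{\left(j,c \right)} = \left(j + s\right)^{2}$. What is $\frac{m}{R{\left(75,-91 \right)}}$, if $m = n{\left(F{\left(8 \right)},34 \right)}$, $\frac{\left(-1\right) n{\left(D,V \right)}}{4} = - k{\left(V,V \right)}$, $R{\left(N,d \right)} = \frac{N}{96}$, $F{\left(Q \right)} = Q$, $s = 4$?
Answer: $\frac{184832}{25} \approx 7393.3$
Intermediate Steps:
$k{\left(j,c \right)} = \left(4 + j\right)^{2}$ ($k{\left(j,c \right)} = \left(j + 4\right)^{2} = \left(4 + j\right)^{2}$)
$R{\left(N,d \right)} = \frac{N}{96}$ ($R{\left(N,d \right)} = N \frac{1}{96} = \frac{N}{96}$)
$n{\left(D,V \right)} = 4 \left(4 + V\right)^{2}$ ($n{\left(D,V \right)} = - 4 \left(- \left(4 + V\right)^{2}\right) = 4 \left(4 + V\right)^{2}$)
$m = 5776$ ($m = 4 \left(4 + 34\right)^{2} = 4 \cdot 38^{2} = 4 \cdot 1444 = 5776$)
$\frac{m}{R{\left(75,-91 \right)}} = \frac{5776}{\frac{1}{96} \cdot 75} = \frac{5776}{\frac{25}{32}} = 5776 \cdot \frac{32}{25} = \frac{184832}{25}$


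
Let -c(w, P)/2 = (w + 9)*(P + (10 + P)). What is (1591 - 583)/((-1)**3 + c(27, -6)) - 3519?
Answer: -502209/143 ≈ -3511.9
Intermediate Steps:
c(w, P) = -2*(9 + w)*(10 + 2*P) (c(w, P) = -2*(w + 9)*(P + (10 + P)) = -2*(9 + w)*(10 + 2*P))
(1591 - 583)/((-1)**3 + c(27, -6)) - 3519 = (1591 - 583)/((-1)**3 + (-180 - 36*(-6) - 20*27 - 4*(-6)*27)) - 3519 = 1008/(-1 + (-180 + 216 - 540 + 648)) - 3519 = 1008/(-1 + 144) - 3519 = 1008/143 - 3519 = -502209/143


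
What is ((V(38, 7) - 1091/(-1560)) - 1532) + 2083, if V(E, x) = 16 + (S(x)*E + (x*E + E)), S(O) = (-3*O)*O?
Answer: -7354309/1560 ≈ -4714.3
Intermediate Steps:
S(O) = -3*O²
V(E, x) = 16 + E + E*x - 3*E*x² (V(E, x) = 16 + ((-3*x²)*E + (x*E + E)) = 16 + (-3*E*x² + (E*x + E)) = 16 + (-3*E*x² + (E + E*x)) = 16 + (E + E*x - 3*E*x²) = 16 + E + E*x - 3*E*x²)
((V(38, 7) - 1091/(-1560)) - 1532) + 2083 = (((16 + 38 + 38*7 - 3*38*7²) - 1091/(-1560)) - 1532) + 2083 = (((16 + 38 + 266 - 3*38*49) - 1091*(-1/1560)) - 1532) + 2083 = (((16 + 38 + 266 - 5586) + 1091/1560) - 1532) + 2083 = ((-5266 + 1091/1560) - 1532) + 2083 = (-8213869/1560 - 1532) + 2083 = -10603789/1560 + 2083 = -7354309/1560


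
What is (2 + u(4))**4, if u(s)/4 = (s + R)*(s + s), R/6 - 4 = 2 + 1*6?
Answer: 35097994014736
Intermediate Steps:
R = 72 (R = 24 + 6*(2 + 1*6) = 24 + 6*(2 + 6) = 24 + 6*8 = 24 + 48 = 72)
u(s) = 8*s*(72 + s) (u(s) = 4*((s + 72)*(s + s)) = 4*((72 + s)*(2*s)) = 4*(2*s*(72 + s)) = 8*s*(72 + s))
(2 + u(4))**4 = (2 + 8*4*(72 + 4))**4 = (2 + 8*4*76)**4 = (2 + 2432)**4 = 2434**4 = 35097994014736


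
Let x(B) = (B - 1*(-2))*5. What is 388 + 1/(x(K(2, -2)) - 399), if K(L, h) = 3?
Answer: 145111/374 ≈ 388.00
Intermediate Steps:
x(B) = 10 + 5*B (x(B) = (B + 2)*5 = (2 + B)*5 = 10 + 5*B)
388 + 1/(x(K(2, -2)) - 399) = 388 + 1/((10 + 5*3) - 399) = 388 + 1/((10 + 15) - 399) = 388 + 1/(25 - 399) = 388 + 1/(-374) = 388 - 1/374 = 145111/374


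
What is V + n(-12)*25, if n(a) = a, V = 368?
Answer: 68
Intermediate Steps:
V + n(-12)*25 = 368 - 12*25 = 368 - 300 = 68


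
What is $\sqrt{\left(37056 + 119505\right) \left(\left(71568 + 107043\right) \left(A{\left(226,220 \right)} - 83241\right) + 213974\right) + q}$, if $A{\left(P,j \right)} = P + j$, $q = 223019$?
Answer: $16 i \sqrt{9043772933002} \approx 4.8117 \cdot 10^{7} i$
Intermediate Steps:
$\sqrt{\left(37056 + 119505\right) \left(\left(71568 + 107043\right) \left(A{\left(226,220 \right)} - 83241\right) + 213974\right) + q} = \sqrt{\left(37056 + 119505\right) \left(\left(71568 + 107043\right) \left(\left(226 + 220\right) - 83241\right) + 213974\right) + 223019} = \sqrt{156561 \left(178611 \left(446 - 83241\right) + 213974\right) + 223019} = \sqrt{156561 \left(178611 \left(-82795\right) + 213974\right) + 223019} = \sqrt{156561 \left(-14788097745 + 213974\right) + 223019} = \sqrt{156561 \left(-14787883771\right) + 223019} = \sqrt{-2315205871071531 + 223019} = \sqrt{-2315205870848512} = 16 i \sqrt{9043772933002}$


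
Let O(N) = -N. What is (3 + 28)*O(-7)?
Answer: 217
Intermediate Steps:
(3 + 28)*O(-7) = (3 + 28)*(-1*(-7)) = 31*7 = 217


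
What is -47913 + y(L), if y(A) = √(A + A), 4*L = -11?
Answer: -47913 + I*√22/2 ≈ -47913.0 + 2.3452*I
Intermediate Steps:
L = -11/4 (L = (¼)*(-11) = -11/4 ≈ -2.7500)
y(A) = √2*√A (y(A) = √(2*A) = √2*√A)
-47913 + y(L) = -47913 + √2*√(-11/4) = -47913 + √2*(I*√11/2) = -47913 + I*√22/2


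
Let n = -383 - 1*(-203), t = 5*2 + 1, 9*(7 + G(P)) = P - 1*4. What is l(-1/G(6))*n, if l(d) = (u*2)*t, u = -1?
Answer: 3960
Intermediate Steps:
G(P) = -67/9 + P/9 (G(P) = -7 + (P - 1*4)/9 = -7 + (P - 4)/9 = -7 + (-4 + P)/9 = -7 + (-4/9 + P/9) = -67/9 + P/9)
t = 11 (t = 10 + 1 = 11)
n = -180 (n = -383 + 203 = -180)
l(d) = -22 (l(d) = -1*2*11 = -2*11 = -22)
l(-1/G(6))*n = -22*(-180) = 3960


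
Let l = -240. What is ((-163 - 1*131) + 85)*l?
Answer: 50160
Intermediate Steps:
((-163 - 1*131) + 85)*l = ((-163 - 1*131) + 85)*(-240) = ((-163 - 131) + 85)*(-240) = (-294 + 85)*(-240) = -209*(-240) = 50160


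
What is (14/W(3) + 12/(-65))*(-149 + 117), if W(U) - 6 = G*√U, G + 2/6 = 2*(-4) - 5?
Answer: 274272/24245 + 4480*√3/373 ≈ 32.116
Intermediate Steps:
G = -40/3 (G = -⅓ + (2*(-4) - 5) = -⅓ + (-8 - 5) = -⅓ - 13 = -40/3 ≈ -13.333)
W(U) = 6 - 40*√U/3
(14/W(3) + 12/(-65))*(-149 + 117) = (14/(6 - 40*√3/3) + 12/(-65))*(-149 + 117) = (14/(6 - 40*√3/3) + 12*(-1/65))*(-32) = (14/(6 - 40*√3/3) - 12/65)*(-32) = (-12/65 + 14/(6 - 40*√3/3))*(-32) = 384/65 - 448/(6 - 40*√3/3)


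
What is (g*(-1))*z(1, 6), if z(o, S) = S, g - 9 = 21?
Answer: -180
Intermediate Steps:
g = 30 (g = 9 + 21 = 30)
(g*(-1))*z(1, 6) = (30*(-1))*6 = -30*6 = -180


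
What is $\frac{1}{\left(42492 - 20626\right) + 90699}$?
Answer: $\frac{1}{112565} \approx 8.8838 \cdot 10^{-6}$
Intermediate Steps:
$\frac{1}{\left(42492 - 20626\right) + 90699} = \frac{1}{21866 + 90699} = \frac{1}{112565}$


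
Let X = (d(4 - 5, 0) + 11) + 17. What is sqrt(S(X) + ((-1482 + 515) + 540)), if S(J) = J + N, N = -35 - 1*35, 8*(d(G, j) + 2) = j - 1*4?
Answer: I*sqrt(1886)/2 ≈ 21.714*I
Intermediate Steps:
d(G, j) = -5/2 + j/8 (d(G, j) = -2 + (j - 1*4)/8 = -2 + (j - 4)/8 = -2 + (-4 + j)/8 = -2 + (-1/2 + j/8) = -5/2 + j/8)
N = -70 (N = -35 - 35 = -70)
X = 51/2 (X = ((-5/2 + (1/8)*0) + 11) + 17 = ((-5/2 + 0) + 11) + 17 = (-5/2 + 11) + 17 = 17/2 + 17 = 51/2 ≈ 25.500)
S(J) = -70 + J (S(J) = J - 70 = -70 + J)
sqrt(S(X) + ((-1482 + 515) + 540)) = sqrt((-70 + 51/2) + ((-1482 + 515) + 540)) = sqrt(-89/2 + (-967 + 540)) = sqrt(-89/2 - 427) = sqrt(-943/2) = I*sqrt(1886)/2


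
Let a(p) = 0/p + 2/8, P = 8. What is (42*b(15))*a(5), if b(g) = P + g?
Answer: 483/2 ≈ 241.50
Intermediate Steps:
b(g) = 8 + g
a(p) = ¼ (a(p) = 0 + 2*(⅛) = 0 + ¼ = ¼)
(42*b(15))*a(5) = (42*(8 + 15))*(¼) = (42*23)*(¼) = 966*(¼) = 483/2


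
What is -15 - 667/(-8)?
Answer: 547/8 ≈ 68.375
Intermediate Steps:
-15 - 667/(-8) = -15 - 667*(-1)/8 = -15 - 23*(-29/8) = -15 + 667/8 = 547/8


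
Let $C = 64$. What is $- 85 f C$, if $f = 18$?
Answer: $-97920$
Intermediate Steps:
$- 85 f C = \left(-85\right) 18 \cdot 64 = \left(-1530\right) 64 = -97920$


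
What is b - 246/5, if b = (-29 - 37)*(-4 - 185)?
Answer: 62124/5 ≈ 12425.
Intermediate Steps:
b = 12474 (b = -66*(-189) = 12474)
b - 246/5 = 12474 - 246/5 = 62124/5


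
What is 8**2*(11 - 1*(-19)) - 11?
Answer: 1909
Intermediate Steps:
8**2*(11 - 1*(-19)) - 11 = 64*(11 + 19) - 11 = 64*30 - 11 = 1920 - 11 = 1909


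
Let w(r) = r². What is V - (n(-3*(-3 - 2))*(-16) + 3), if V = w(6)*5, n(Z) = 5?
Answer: 257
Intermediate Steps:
V = 180 (V = 6²*5 = 36*5 = 180)
V - (n(-3*(-3 - 2))*(-16) + 3) = 180 - (5*(-16) + 3) = 180 - (-80 + 3) = 180 - 1*(-77) = 180 + 77 = 257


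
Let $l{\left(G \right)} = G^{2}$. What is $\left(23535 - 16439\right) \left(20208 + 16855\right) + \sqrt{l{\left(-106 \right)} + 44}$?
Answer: $262999048 + 4 \sqrt{705} \approx 2.63 \cdot 10^{8}$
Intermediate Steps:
$\left(23535 - 16439\right) \left(20208 + 16855\right) + \sqrt{l{\left(-106 \right)} + 44} = \left(23535 - 16439\right) \left(20208 + 16855\right) + \sqrt{\left(-106\right)^{2} + 44} = 7096 \cdot 37063 + \sqrt{11236 + 44} = 262999048 + \sqrt{11280} = 262999048 + 4 \sqrt{705}$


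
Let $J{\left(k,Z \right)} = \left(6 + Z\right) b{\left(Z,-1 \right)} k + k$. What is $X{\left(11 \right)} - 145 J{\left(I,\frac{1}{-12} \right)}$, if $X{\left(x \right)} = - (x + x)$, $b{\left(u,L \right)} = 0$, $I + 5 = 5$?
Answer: $-22$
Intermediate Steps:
$I = 0$ ($I = -5 + 5 = 0$)
$X{\left(x \right)} = - 2 x$
$J{\left(k,Z \right)} = k$ ($J{\left(k,Z \right)} = \left(6 + Z\right) 0 k + k = 0 k + k = 0 + k = k$)
$X{\left(11 \right)} - 145 J{\left(I,\frac{1}{-12} \right)} = \left(-2\right) 11 - 0 = -22 + 0 = -22$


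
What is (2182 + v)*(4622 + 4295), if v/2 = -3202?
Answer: -37647574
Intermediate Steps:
v = -6404 (v = 2*(-3202) = -6404)
(2182 + v)*(4622 + 4295) = (2182 - 6404)*(4622 + 4295) = -4222*8917 = -37647574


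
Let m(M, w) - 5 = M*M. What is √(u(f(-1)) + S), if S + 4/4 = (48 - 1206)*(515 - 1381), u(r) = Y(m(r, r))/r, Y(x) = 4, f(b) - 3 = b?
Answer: √1002829 ≈ 1001.4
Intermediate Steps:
f(b) = 3 + b
m(M, w) = 5 + M² (m(M, w) = 5 + M*M = 5 + M²)
u(r) = 4/r
S = 1002827 (S = -1 + (48 - 1206)*(515 - 1381) = -1 - 1158*(-866) = -1 + 1002828 = 1002827)
√(u(f(-1)) + S) = √(4/(3 - 1) + 1002827) = √(4/2 + 1002827) = √(4*(½) + 1002827) = √(2 + 1002827) = √1002829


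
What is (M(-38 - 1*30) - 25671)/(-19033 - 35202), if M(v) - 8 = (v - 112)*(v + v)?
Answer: 1183/54235 ≈ 0.021812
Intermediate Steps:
M(v) = 8 + 2*v*(-112 + v) (M(v) = 8 + (v - 112)*(v + v) = 8 + (-112 + v)*(2*v) = 8 + 2*v*(-112 + v))
(M(-38 - 1*30) - 25671)/(-19033 - 35202) = ((8 - 224*(-38 - 1*30) + 2*(-38 - 1*30)²) - 25671)/(-19033 - 35202) = ((8 - 224*(-38 - 30) + 2*(-38 - 30)²) - 25671)/(-54235) = ((8 - 224*(-68) + 2*(-68)²) - 25671)*(-1/54235) = ((8 + 15232 + 2*4624) - 25671)*(-1/54235) = ((8 + 15232 + 9248) - 25671)*(-1/54235) = (24488 - 25671)*(-1/54235) = -1183*(-1/54235) = 1183/54235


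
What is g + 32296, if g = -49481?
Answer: -17185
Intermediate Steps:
g + 32296 = -49481 + 32296 = -17185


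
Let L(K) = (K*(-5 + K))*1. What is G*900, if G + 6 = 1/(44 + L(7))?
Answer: -156150/29 ≈ -5384.5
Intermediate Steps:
L(K) = K*(-5 + K)
G = -347/58 (G = -6 + 1/(44 + 7*(-5 + 7)) = -6 + 1/(44 + 7*2) = -6 + 1/(44 + 14) = -6 + 1/58 = -347/58 ≈ -5.9828)
G*900 = -347/58*900 = -156150/29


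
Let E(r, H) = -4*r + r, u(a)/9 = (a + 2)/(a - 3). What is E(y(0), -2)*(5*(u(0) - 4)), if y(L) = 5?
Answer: 750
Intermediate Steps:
u(a) = 9*(2 + a)/(-3 + a) (u(a) = 9*((a + 2)/(a - 3)) = 9*((2 + a)/(-3 + a)) = 9*(2 + a)/(-3 + a))
E(r, H) = -3*r
E(y(0), -2)*(5*(u(0) - 4)) = (-3*5)*(5*(9*(2 + 0)/(-3 + 0) - 4)) = -75*(9*2/(-3) - 4) = -75*(9*(-1/3)*2 - 4) = -75*(-6 - 4) = -75*(-10) = -15*(-50) = 750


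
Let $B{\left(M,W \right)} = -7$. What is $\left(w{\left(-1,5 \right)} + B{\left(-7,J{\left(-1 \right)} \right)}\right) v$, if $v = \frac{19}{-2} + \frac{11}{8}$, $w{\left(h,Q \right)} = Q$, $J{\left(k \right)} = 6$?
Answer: $\frac{65}{4} \approx 16.25$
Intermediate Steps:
$v = - \frac{65}{8}$ ($v = 19 \left(- \frac{1}{2}\right) + 11 \cdot \frac{1}{8} = - \frac{19}{2} + \frac{11}{8} = - \frac{65}{8} \approx -8.125$)
$\left(w{\left(-1,5 \right)} + B{\left(-7,J{\left(-1 \right)} \right)}\right) v = \left(5 - 7\right) \left(- \frac{65}{8}\right) = \left(-2\right) \left(- \frac{65}{8}\right) = \frac{65}{4}$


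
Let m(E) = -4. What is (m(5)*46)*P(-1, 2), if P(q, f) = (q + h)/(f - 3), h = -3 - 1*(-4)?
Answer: 0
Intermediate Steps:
h = 1 (h = -3 + 4 = 1)
P(q, f) = (1 + q)/(-3 + f) (P(q, f) = (q + 1)/(f - 3) = (1 + q)/(-3 + f))
(m(5)*46)*P(-1, 2) = (-4*46)*((1 - 1)/(-3 + 2)) = -184*0/(-1) = -(-184)*0 = -184*0 = 0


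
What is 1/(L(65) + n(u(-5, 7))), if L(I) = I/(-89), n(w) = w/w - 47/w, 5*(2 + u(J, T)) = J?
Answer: 267/4255 ≈ 0.062750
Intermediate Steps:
u(J, T) = -2 + J/5
n(w) = 1 - 47/w
L(I) = -I/89 (L(I) = I*(-1/89) = -I/89)
1/(L(65) + n(u(-5, 7))) = 1/(-1/89*65 + (-47 + (-2 + (⅕)*(-5)))/(-2 + (⅕)*(-5))) = 1/(-65/89 + (-47 + (-2 - 1))/(-2 - 1)) = 1/(-65/89 + (-47 - 3)/(-3)) = 1/(-65/89 - ⅓*(-50)) = 1/(-65/89 + 50/3) = 1/(4255/267) = 267/4255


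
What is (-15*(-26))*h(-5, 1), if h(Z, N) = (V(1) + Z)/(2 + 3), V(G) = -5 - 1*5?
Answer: -1170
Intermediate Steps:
V(G) = -10 (V(G) = -5 - 5 = -10)
h(Z, N) = -2 + Z/5 (h(Z, N) = (-10 + Z)/(2 + 3) = (-10 + Z)/5 = (-10 + Z)*(1/5) = -2 + Z/5)
(-15*(-26))*h(-5, 1) = (-15*(-26))*(-2 + (1/5)*(-5)) = 390*(-2 - 1) = 390*(-3) = -1170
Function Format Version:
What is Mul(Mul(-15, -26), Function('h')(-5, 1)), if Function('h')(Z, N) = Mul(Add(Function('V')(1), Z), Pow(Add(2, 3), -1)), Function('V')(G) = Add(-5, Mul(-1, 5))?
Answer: -1170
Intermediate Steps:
Function('V')(G) = -10 (Function('V')(G) = Add(-5, -5) = -10)
Function('h')(Z, N) = Add(-2, Mul(Rational(1, 5), Z)) (Function('h')(Z, N) = Mul(Add(-10, Z), Pow(Add(2, 3), -1)) = Mul(Add(-10, Z), Pow(5, -1)) = Mul(Add(-10, Z), Rational(1, 5)) = Add(-2, Mul(Rational(1, 5), Z)))
Mul(Mul(-15, -26), Function('h')(-5, 1)) = Mul(Mul(-15, -26), Add(-2, Mul(Rational(1, 5), -5))) = Mul(390, Add(-2, -1)) = Mul(390, -3) = -1170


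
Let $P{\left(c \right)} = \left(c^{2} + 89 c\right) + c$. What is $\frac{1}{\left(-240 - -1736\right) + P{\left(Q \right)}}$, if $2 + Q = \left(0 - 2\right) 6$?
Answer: $\frac{1}{432} \approx 0.0023148$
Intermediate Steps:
$Q = -14$ ($Q = -2 + \left(0 - 2\right) 6 = -2 - 12 = -14$)
$P{\left(c \right)} = c^{2} + 90 c$
$\frac{1}{\left(-240 - -1736\right) + P{\left(Q \right)}} = \frac{1}{\left(-240 - -1736\right) - 14 \left(90 - 14\right)} = \frac{1}{\left(-240 + 1736\right) - 1064} = \frac{1}{1496 - 1064} = \frac{1}{432}$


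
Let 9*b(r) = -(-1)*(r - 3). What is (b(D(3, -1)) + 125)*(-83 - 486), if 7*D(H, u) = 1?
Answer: -4469495/63 ≈ -70944.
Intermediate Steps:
D(H, u) = ⅐ (D(H, u) = (⅐)*1 = ⅐)
b(r) = -⅓ + r/9 (b(r) = (-(-1)*(r - 3))/9 = (-(-1)*(-3 + r))/9 = (-(3 - r))/9 = (-3 + r)/9 = -⅓ + r/9)
(b(D(3, -1)) + 125)*(-83 - 486) = ((-⅓ + (⅑)*(⅐)) + 125)*(-83 - 486) = ((-⅓ + 1/63) + 125)*(-569) = (-20/63 + 125)*(-569) = (7855/63)*(-569) = -4469495/63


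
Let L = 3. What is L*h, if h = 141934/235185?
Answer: 141934/78395 ≈ 1.8105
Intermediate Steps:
h = 141934/235185 (h = 141934*(1/235185) = 141934/235185 ≈ 0.60350)
L*h = 3*(141934/235185) = 141934/78395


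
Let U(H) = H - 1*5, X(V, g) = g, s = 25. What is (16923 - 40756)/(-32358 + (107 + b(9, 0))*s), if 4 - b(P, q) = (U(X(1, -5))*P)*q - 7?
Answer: 23833/29408 ≈ 0.81043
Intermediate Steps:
U(H) = -5 + H (U(H) = H - 5 = -5 + H)
b(P, q) = 11 + 10*P*q (b(P, q) = 4 - (((-5 - 5)*P)*q - 7) = 4 - ((-10*P)*q - 7) = 4 - (-10*P*q - 7) = 4 - (-7 - 10*P*q) = 4 + (7 + 10*P*q) = 11 + 10*P*q)
(16923 - 40756)/(-32358 + (107 + b(9, 0))*s) = (16923 - 40756)/(-32358 + (107 + (11 + 10*9*0))*25) = -23833/(-32358 + (107 + (11 + 0))*25) = -23833/(-32358 + (107 + 11)*25) = -23833/(-32358 + 118*25) = -23833/(-32358 + 2950) = -23833/(-29408) = -23833*(-1/29408) = 23833/29408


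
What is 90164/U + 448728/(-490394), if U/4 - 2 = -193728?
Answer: -48992125841/47501034022 ≈ -1.0314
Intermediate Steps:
U = -774904 (U = 8 + 4*(-193728) = 8 - 774912 = -774904)
90164/U + 448728/(-490394) = 90164/(-774904) + 448728/(-490394) = 90164*(-1/774904) + 448728*(-1/490394) = -22541/193726 - 224364/245197 = -48992125841/47501034022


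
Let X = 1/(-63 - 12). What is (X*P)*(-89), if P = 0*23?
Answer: 0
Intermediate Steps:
P = 0
X = -1/75 (X = 1/(-75) = -1/75 ≈ -0.013333)
(X*P)*(-89) = -1/75*0*(-89) = 0*(-89) = 0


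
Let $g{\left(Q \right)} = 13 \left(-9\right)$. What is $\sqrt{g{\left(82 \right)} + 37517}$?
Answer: $10 \sqrt{374} \approx 193.39$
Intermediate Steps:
$g{\left(Q \right)} = -117$
$\sqrt{g{\left(82 \right)} + 37517} = \sqrt{-117 + 37517} = \sqrt{37400} = 10 \sqrt{374}$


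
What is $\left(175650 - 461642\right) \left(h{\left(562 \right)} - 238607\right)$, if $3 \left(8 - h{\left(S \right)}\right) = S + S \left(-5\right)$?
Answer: $\frac{204069305608}{3} \approx 6.8023 \cdot 10^{10}$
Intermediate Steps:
$h{\left(S \right)} = 8 + \frac{4 S}{3}$ ($h{\left(S \right)} = 8 - \frac{S + S \left(-5\right)}{3} = 8 - \frac{S - 5 S}{3} = 8 - \frac{\left(-4\right) S}{3} = 8 + \frac{4 S}{3}$)
$\left(175650 - 461642\right) \left(h{\left(562 \right)} - 238607\right) = \left(175650 - 461642\right) \left(\left(8 + \frac{4}{3} \cdot 562\right) - 238607\right) = - 285992 \left(\left(8 + \frac{2248}{3}\right) - 238607\right) = - 285992 \left(\frac{2272}{3} - 238607\right) = \left(-285992\right) \left(- \frac{713549}{3}\right) = \frac{204069305608}{3}$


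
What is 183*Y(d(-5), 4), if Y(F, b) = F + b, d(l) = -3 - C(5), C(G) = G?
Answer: -732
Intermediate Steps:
d(l) = -8 (d(l) = -3 - 1*5 = -3 - 5 = -8)
183*Y(d(-5), 4) = 183*(-8 + 4) = 183*(-4) = -732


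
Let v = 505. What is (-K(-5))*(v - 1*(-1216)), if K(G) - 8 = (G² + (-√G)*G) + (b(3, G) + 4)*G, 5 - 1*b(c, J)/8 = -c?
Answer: 528347 - 8605*I*√5 ≈ 5.2835e+5 - 19241.0*I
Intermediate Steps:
b(c, J) = 40 + 8*c (b(c, J) = 40 - (-8)*c = 40 + 8*c)
K(G) = 8 + G² - G^(3/2) + 68*G (K(G) = 8 + ((G² + (-√G)*G) + ((40 + 8*3) + 4)*G) = 8 + ((G² - G^(3/2)) + ((40 + 24) + 4)*G) = 8 + ((G² - G^(3/2)) + (64 + 4)*G) = 8 + ((G² - G^(3/2)) + 68*G) = 8 + (G² - G^(3/2) + 68*G) = 8 + G² - G^(3/2) + 68*G)
(-K(-5))*(v - 1*(-1216)) = (-(8 + (-5)² - (-5)^(3/2) + 68*(-5)))*(505 - 1*(-1216)) = (-(8 + 25 - (-5)*I*√5 - 340))*(505 + 1216) = -(8 + 25 + 5*I*√5 - 340)*1721 = -(-307 + 5*I*√5)*1721 = (307 - 5*I*√5)*1721 = 528347 - 8605*I*√5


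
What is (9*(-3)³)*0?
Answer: 0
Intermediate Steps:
(9*(-3)³)*0 = (9*(-27))*0 = -243*0 = 0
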